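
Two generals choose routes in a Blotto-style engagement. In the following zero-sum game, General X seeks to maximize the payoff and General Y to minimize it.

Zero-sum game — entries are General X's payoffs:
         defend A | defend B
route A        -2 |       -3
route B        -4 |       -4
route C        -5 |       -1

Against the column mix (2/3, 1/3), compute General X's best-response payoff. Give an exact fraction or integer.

-7/3

route A: (-2)·(2/3) + (-3)·(1/3) = -7/3.
route B: (-4)·(2/3) + (-4)·(1/3) = -4.
route C: (-5)·(2/3) + (-1)·(1/3) = -11/3.
The best pure response is route A with expected payoff -7/3.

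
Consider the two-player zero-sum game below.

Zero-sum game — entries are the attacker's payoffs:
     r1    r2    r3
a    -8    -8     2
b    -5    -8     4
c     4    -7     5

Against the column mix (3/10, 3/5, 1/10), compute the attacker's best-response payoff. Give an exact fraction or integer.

a: (-8)·(3/10) + (-8)·(3/5) + (2)·(1/10) = -7.
b: (-5)·(3/10) + (-8)·(3/5) + (4)·(1/10) = -59/10.
c: (4)·(3/10) + (-7)·(3/5) + (5)·(1/10) = -5/2.
The best pure response is c with expected payoff -5/2.

-5/2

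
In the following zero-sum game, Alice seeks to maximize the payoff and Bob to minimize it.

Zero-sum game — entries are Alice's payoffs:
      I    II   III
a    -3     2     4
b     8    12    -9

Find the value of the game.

Column II is strictly dominated by I for Bob (it gives Alice more in every row).
The remaining 2×2 game on (a, b) × (I, III) has no saddle point. Let Alice play a with probability p; indifference gives −3p + 8(1−p) = 4p − 9(1−p), so p = 17/24.
Similarly Bob's optimal q on I is 13/24, and the value is -3·(13/24) + (4)·(11/24) = 5/24.

5/24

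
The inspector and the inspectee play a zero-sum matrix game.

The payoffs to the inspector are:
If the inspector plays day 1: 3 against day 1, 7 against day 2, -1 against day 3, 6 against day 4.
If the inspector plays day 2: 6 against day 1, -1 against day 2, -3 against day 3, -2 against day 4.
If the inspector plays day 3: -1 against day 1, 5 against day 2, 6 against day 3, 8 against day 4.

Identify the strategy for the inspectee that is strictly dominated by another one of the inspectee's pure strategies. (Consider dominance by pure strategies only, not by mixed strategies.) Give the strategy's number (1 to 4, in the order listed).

4

The inspectee prefers columns that give the inspector less. Compare day 4 with day 3: -1 < 6, -3 < -2, 6 < 8.
So day 3 strictly dominates day 4 for the inspectee; day 4 is strictly dominated.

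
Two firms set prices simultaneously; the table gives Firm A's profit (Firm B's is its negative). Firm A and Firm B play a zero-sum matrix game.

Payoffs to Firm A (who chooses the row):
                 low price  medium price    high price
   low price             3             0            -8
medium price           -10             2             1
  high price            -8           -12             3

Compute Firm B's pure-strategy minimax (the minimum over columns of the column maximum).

The worst case (largest entry) in each column is low price: 3, medium price: 2, high price: 3.
The best (smallest) of these is 2.

2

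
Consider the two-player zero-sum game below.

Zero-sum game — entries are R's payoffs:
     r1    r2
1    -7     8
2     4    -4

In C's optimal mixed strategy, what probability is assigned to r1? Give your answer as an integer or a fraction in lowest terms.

12/23

Row minima are -7 and -4, so R's maximin is -4; column maxima are 4 and 8, so C's minimax is 4. These differ, so the equilibrium is in mixed strategies.
Let C play r1 with probability q. R is indifferent when −7q + 8(1−q) = 4q − 4(1−q), giving q = 12/23.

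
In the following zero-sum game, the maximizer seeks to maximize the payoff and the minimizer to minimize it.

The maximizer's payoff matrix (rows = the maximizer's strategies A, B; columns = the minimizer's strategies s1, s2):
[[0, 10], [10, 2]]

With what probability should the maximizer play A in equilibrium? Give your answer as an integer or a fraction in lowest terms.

4/9

Row minima are 0 and 2, so the maximizer's maximin is 2; column maxima are 10 and 10, so the minimizer's minimax is 10. These differ, so the equilibrium is in mixed strategies.
Let the maximizer play A with probability p. The minimizer is indifferent when 10(1−p) = 10p + 2(1−p), giving p = 4/9.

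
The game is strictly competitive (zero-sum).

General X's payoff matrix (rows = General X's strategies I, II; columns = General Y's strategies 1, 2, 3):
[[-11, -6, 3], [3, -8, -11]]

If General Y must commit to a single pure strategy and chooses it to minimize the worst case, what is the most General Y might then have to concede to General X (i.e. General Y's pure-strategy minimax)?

The worst case (largest entry) in each column is 1: 3, 2: -6, 3: 3.
The best (smallest) of these is -6.

-6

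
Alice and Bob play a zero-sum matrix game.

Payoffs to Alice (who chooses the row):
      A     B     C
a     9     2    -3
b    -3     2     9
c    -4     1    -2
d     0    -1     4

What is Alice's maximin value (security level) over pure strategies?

-1

The worst-case payoff for each row is a: -3, b: -3, c: -4, d: -1.
The best of these is -1.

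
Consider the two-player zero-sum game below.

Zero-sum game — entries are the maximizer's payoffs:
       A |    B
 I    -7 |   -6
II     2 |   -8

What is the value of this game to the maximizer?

-68/11

Row minima are -7 and -8, so the maximizer's maximin is -7; column maxima are 2 and -6, so the minimizer's minimax is -6. These differ, so the equilibrium is in mixed strategies.
Let the maximizer play I with probability p. The minimizer is indifferent when −7p + 2(1−p) = −6p − 8(1−p), giving p = 10/11.
Let the minimizer play A with probability q. The maximizer is indifferent when −7q − 6(1−q) = 2q − 8(1−q), giving q = 2/11.
The value is -7·(2/11) + (-6)·(9/11) = -68/11.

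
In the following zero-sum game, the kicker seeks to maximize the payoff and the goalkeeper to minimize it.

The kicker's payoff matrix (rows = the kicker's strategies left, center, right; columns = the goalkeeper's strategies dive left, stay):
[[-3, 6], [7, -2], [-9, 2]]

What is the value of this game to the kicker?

Row right is strictly dominated by row left, so the kicker never plays it.
The remaining 2×2 game on (left, center) × (dive left, stay) has no saddle point. Let the kicker play left with probability p; indifference gives −3p + 7(1−p) = 6p − 2(1−p), so p = 1/2.
Similarly the goalkeeper's optimal q on dive left is 4/9, and the value is -3·(4/9) + (6)·(5/9) = 2.

2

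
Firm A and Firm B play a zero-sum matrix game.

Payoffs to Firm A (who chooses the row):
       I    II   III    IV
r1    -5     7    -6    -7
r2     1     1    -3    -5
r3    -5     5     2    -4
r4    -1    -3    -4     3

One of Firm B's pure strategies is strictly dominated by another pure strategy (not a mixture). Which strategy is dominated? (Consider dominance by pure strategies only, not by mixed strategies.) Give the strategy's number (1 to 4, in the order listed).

Firm B prefers columns that give Firm A less. Compare II with III: -6 < 7, -3 < 1, 2 < 5, -4 < -3.
So III strictly dominates II for Firm B; II is strictly dominated.

2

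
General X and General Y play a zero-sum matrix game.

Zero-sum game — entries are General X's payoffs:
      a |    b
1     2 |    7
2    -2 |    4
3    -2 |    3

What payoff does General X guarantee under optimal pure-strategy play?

2

Row minima: 2, -2, -2 → General X's maximin is 2.
Column maxima: 2, 7 → General Y's minimax is 2.
They coincide at (1, a), so the value is 2.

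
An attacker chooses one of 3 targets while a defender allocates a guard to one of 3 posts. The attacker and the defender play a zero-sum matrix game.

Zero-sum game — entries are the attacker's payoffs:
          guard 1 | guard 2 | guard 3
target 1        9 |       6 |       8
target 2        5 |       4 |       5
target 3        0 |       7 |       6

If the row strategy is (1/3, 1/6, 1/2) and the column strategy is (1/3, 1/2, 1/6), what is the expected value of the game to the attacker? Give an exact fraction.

49/9

Against (1/3, 1/2, 1/6), each row's expected payoff is target 1: 22/3; target 2: 9/2; target 3: 9/2.
Taking the (1/3, 1/6, 1/2)-weighted average: (1/3)·(22/3) + (1/6)·(9/2) + (1/2)·(9/2) = 49/9.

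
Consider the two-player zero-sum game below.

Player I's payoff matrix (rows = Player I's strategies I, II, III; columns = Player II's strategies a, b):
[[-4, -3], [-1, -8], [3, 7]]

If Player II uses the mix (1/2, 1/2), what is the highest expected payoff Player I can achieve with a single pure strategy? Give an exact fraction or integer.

I: (-4)·(1/2) + (-3)·(1/2) = -7/2.
II: (-1)·(1/2) + (-8)·(1/2) = -9/2.
III: (3)·(1/2) + (7)·(1/2) = 5.
The best pure response is III with expected payoff 5.

5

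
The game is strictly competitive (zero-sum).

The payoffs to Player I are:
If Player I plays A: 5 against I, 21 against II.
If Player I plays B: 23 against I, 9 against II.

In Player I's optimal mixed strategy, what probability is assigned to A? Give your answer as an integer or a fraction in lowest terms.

7/15

Row minima are 5 and 9, so Player I's maximin is 9; column maxima are 23 and 21, so Player II's minimax is 21. These differ, so the equilibrium is in mixed strategies.
Let Player I play A with probability p. Player II is indifferent when 5p + 23(1−p) = 21p + 9(1−p), giving p = 7/15.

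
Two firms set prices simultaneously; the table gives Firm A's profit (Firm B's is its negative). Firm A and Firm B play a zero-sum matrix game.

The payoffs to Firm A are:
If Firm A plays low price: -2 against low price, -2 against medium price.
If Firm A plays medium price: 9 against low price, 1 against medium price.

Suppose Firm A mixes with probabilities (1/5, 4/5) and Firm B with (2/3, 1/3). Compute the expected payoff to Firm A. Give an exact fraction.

Against (2/3, 1/3), each row's expected payoff is low price: -2; medium price: 19/3.
Taking the (1/5, 4/5)-weighted average: (1/5)·(-2) + (4/5)·(19/3) = 14/3.

14/3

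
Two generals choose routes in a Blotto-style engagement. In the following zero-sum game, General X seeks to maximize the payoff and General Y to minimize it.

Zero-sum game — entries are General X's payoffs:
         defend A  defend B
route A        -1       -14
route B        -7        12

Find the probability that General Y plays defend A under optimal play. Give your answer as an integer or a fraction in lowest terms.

Row minima are -14 and -7, so General X's maximin is -7; column maxima are -1 and 12, so General Y's minimax is -1. These differ, so the equilibrium is in mixed strategies.
Let General Y play defend A with probability q. General X is indifferent when −q − 14(1−q) = −7q + 12(1−q), giving q = 13/16.

13/16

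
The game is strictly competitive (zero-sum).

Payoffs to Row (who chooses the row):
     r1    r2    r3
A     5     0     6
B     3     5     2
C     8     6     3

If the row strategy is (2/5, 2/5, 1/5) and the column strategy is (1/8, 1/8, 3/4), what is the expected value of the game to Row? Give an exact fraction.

77/20

Against (1/8, 1/8, 3/4), each row's expected payoff is A: 41/8; B: 5/2; C: 4.
Taking the (2/5, 2/5, 1/5)-weighted average: (2/5)·(41/8) + (2/5)·(5/2) + (1/5)·(4) = 77/20.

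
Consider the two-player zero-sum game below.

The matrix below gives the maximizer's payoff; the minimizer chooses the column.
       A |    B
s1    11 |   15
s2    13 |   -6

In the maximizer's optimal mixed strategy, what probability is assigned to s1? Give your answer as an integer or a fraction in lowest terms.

Row minima are 11 and -6, so the maximizer's maximin is 11; column maxima are 13 and 15, so the minimizer's minimax is 13. These differ, so the equilibrium is in mixed strategies.
Let the maximizer play s1 with probability p. The minimizer is indifferent when 11p + 13(1−p) = 15p − 6(1−p), giving p = 19/23.

19/23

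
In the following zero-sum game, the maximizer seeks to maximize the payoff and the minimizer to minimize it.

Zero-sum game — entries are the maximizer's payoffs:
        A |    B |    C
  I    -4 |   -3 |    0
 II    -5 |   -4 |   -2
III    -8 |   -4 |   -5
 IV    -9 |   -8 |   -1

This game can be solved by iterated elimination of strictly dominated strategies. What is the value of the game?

-4

Row III is strictly dominated by row I (-4>-8, -3>-4, 0>-5); eliminate III.
Column C is strictly dominated by A for the minimizer (-4<0, -5<-2, -9<-1); eliminate C.
Column B is strictly dominated by A for the minimizer (-4<-3, -5<-4, -9<-8); eliminate B.
Row II is strictly dominated by row I (-4>-5); eliminate II.
Row IV is strictly dominated by row I (-4>-9); eliminate IV.
Only (I, A) remains, with payoff -4.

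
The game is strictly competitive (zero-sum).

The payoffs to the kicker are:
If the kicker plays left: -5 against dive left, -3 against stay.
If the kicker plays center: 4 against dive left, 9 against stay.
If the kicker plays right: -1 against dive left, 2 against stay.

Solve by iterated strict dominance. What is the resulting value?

Row right is strictly dominated by row center (4>-1, 9>2); eliminate right.
Column stay is strictly dominated by dive left for the goalkeeper (-5<-3, 4<9); eliminate stay.
Row left is strictly dominated by row center (4>-5); eliminate left.
Only (center, dive left) remains, with payoff 4.

4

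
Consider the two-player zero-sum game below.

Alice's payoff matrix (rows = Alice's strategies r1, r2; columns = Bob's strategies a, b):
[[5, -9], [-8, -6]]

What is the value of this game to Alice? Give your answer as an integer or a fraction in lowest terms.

-51/8

Row minima are -9 and -8, so Alice's maximin is -8; column maxima are 5 and -6, so Bob's minimax is -6. These differ, so the equilibrium is in mixed strategies.
Let Alice play r1 with probability p. Bob is indifferent when 5p − 8(1−p) = −9p − 6(1−p), giving p = 1/8.
Let Bob play a with probability q. Alice is indifferent when 5q − 9(1−q) = −8q − 6(1−q), giving q = 3/16.
The value is 5·(3/16) + (-9)·(13/16) = -51/8.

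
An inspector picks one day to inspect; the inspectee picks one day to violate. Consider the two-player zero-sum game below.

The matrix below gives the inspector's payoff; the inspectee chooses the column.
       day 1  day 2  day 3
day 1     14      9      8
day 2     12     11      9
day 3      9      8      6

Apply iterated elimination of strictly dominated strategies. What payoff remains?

9

Column day 2 is strictly dominated by day 3 for the inspectee (8<9, 9<11, 6<8); eliminate day 2.
Column day 1 is strictly dominated by day 3 for the inspectee (8<14, 9<12, 6<9); eliminate day 1.
Row day 1 is strictly dominated by row day 2 (9>8); eliminate day 1.
Row day 3 is strictly dominated by row day 2 (9>6); eliminate day 3.
Only (day 2, day 3) remains, with payoff 9.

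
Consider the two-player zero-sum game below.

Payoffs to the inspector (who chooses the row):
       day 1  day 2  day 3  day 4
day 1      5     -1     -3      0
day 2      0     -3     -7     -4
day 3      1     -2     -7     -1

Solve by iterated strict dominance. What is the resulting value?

Column day 2 is strictly dominated by day 3 for the inspectee (-3<-1, -7<-3, -7<-2); eliminate day 2.
Column day 1 is strictly dominated by day 3 for the inspectee (-3<5, -7<0, -7<1); eliminate day 1.
Row day 2 is strictly dominated by row day 1 (-3>-7, 0>-4); eliminate day 2.
Column day 4 is strictly dominated by day 3 for the inspectee (-3<0, -7<-1); eliminate day 4.
Row day 3 is strictly dominated by row day 1 (-3>-7); eliminate day 3.
Only (day 1, day 3) remains, with payoff -3.

-3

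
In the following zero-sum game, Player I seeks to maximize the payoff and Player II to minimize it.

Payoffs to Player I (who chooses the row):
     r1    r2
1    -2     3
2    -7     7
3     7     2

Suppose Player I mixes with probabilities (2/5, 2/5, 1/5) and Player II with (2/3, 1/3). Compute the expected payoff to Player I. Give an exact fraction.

0

Against (2/3, 1/3), each row's expected payoff is 1: -1/3; 2: -7/3; 3: 16/3.
Taking the (2/5, 2/5, 1/5)-weighted average: (2/5)·(-1/3) + (2/5)·(-7/3) + (1/5)·(16/3) = 0.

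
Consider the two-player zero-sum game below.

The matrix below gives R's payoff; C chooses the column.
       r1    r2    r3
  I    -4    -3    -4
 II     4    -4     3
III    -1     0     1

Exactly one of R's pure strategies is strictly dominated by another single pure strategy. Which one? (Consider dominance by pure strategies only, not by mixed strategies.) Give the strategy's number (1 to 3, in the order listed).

Compare I with III: -1 > -4, 0 > -3, 1 > -4.
So III strictly dominates I for R; I is strictly dominated.

1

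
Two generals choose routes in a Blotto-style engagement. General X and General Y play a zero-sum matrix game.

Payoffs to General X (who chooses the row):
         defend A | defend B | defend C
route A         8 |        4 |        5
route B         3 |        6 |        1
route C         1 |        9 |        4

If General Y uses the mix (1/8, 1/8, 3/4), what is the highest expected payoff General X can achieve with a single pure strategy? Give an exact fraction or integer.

route A: (8)·(1/8) + (4)·(1/8) + (5)·(3/4) = 21/4.
route B: (3)·(1/8) + (6)·(1/8) + (1)·(3/4) = 15/8.
route C: (1)·(1/8) + (9)·(1/8) + (4)·(3/4) = 17/4.
The best pure response is route A with expected payoff 21/4.

21/4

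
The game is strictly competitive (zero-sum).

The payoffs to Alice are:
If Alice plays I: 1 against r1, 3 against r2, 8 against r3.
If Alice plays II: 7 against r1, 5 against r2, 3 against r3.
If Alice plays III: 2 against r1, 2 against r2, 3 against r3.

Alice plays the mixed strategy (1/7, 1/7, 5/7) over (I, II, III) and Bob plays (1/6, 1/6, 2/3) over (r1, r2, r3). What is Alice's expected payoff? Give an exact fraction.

10/3

Against (1/6, 1/6, 2/3), each row's expected payoff is I: 6; II: 4; III: 8/3.
Taking the (1/7, 1/7, 5/7)-weighted average: (1/7)·(6) + (1/7)·(4) + (5/7)·(8/3) = 10/3.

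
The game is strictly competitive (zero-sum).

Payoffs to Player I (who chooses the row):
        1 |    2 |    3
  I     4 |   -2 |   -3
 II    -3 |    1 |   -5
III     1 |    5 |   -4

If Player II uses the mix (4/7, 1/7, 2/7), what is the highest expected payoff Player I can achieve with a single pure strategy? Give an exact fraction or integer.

8/7

I: (4)·(4/7) + (-2)·(1/7) + (-3)·(2/7) = 8/7.
II: (-3)·(4/7) + (1)·(1/7) + (-5)·(2/7) = -3.
III: (1)·(4/7) + (5)·(1/7) + (-4)·(2/7) = 1/7.
The best pure response is I with expected payoff 8/7.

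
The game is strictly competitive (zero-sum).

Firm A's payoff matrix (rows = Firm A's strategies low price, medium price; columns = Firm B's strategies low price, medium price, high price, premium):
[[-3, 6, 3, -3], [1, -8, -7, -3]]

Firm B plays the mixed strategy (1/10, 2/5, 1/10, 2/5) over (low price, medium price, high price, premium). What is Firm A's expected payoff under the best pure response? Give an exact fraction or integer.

low price: (-3)·(1/10) + (6)·(2/5) + (3)·(1/10) + (-3)·(2/5) = 6/5.
medium price: (1)·(1/10) + (-8)·(2/5) + (-7)·(1/10) + (-3)·(2/5) = -5.
The best pure response is low price with expected payoff 6/5.

6/5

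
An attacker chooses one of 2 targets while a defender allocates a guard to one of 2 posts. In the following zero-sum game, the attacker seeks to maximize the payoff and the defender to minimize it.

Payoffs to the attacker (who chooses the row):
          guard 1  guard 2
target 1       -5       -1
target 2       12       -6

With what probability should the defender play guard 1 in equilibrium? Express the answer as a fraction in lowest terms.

5/22

Row minima are -5 and -6, so the attacker's maximin is -5; column maxima are 12 and -1, so the defender's minimax is -1. These differ, so the equilibrium is in mixed strategies.
Let the defender play guard 1 with probability q. The attacker is indifferent when −5q − (1−q) = 12q − 6(1−q), giving q = 5/22.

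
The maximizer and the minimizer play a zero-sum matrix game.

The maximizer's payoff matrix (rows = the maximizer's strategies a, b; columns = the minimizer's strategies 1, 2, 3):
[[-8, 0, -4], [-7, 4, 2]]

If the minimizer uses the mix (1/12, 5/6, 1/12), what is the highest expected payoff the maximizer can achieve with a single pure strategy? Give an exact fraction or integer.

a: (-8)·(1/12) + (0)·(5/6) + (-4)·(1/12) = -1.
b: (-7)·(1/12) + (4)·(5/6) + (2)·(1/12) = 35/12.
The best pure response is b with expected payoff 35/12.

35/12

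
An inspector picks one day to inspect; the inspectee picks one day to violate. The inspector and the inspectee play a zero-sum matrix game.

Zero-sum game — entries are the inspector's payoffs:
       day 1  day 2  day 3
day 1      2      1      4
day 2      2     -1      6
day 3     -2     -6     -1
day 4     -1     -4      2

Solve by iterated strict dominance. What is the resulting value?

Column day 1 is strictly dominated by day 2 for the inspectee (1<2, -1<2, -6<-2, -4<-1); eliminate day 1.
Column day 3 is strictly dominated by day 2 for the inspectee (1<4, -1<6, -6<-1, -4<2); eliminate day 3.
Row day 2 is strictly dominated by row day 1 (1>-1); eliminate day 2.
Row day 3 is strictly dominated by row day 1 (1>-6); eliminate day 3.
Row day 4 is strictly dominated by row day 1 (1>-4); eliminate day 4.
Only (day 1, day 2) remains, with payoff 1.

1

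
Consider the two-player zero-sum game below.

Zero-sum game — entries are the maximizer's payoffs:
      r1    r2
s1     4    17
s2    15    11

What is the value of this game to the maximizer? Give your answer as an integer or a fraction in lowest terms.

Row minima are 4 and 11, so the maximizer's maximin is 11; column maxima are 15 and 17, so the minimizer's minimax is 15. These differ, so the equilibrium is in mixed strategies.
Let the maximizer play s1 with probability p. The minimizer is indifferent when 4p + 15(1−p) = 17p + 11(1−p), giving p = 4/17.
Let the minimizer play r1 with probability q. The maximizer is indifferent when 4q + 17(1−q) = 15q + 11(1−q), giving q = 6/17.
The value is 4·(6/17) + (17)·(11/17) = 211/17.

211/17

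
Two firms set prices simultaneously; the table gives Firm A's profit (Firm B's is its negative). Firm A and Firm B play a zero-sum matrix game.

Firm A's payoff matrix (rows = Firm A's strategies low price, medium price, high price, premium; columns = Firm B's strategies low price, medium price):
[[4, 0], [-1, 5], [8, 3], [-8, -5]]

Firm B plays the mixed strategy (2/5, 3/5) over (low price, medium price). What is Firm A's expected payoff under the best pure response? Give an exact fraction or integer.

low price: (4)·(2/5) + (0)·(3/5) = 8/5.
medium price: (-1)·(2/5) + (5)·(3/5) = 13/5.
high price: (8)·(2/5) + (3)·(3/5) = 5.
premium: (-8)·(2/5) + (-5)·(3/5) = -31/5.
The best pure response is high price with expected payoff 5.

5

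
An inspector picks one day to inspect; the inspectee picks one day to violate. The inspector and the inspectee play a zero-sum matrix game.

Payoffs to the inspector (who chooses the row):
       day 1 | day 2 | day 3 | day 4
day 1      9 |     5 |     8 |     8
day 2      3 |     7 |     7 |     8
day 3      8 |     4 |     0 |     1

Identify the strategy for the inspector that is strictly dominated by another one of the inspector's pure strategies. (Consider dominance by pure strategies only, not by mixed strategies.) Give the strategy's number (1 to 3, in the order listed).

Compare day 3 with day 1: 9 > 8, 5 > 4, 8 > 0, 8 > 1.
So day 1 strictly dominates day 3 for the inspector; day 3 is strictly dominated.

3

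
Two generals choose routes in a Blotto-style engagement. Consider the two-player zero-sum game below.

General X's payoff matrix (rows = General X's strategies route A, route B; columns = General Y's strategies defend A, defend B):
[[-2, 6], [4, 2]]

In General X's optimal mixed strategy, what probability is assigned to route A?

1/5

Row minima are -2 and 2, so General X's maximin is 2; column maxima are 4 and 6, so General Y's minimax is 4. These differ, so the equilibrium is in mixed strategies.
Let General X play route A with probability p. General Y is indifferent when −2p + 4(1−p) = 6p + 2(1−p), giving p = 1/5.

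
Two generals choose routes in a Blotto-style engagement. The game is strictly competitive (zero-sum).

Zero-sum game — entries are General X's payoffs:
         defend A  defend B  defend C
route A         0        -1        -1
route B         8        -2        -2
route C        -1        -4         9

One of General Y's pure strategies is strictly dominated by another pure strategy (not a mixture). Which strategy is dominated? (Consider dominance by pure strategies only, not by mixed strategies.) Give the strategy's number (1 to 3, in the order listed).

1

General Y prefers columns that give General X less. Compare defend A with defend B: -1 < 0, -2 < 8, -4 < -1.
So defend B strictly dominates defend A for General Y; defend A is strictly dominated.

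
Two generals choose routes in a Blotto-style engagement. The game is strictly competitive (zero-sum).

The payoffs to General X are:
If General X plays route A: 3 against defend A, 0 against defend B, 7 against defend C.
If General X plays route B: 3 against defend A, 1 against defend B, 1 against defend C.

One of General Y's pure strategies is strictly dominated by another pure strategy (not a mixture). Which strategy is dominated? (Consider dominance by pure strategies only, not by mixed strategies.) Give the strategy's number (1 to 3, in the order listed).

1

General Y prefers columns that give General X less. Compare defend A with defend B: 0 < 3, 1 < 3.
So defend B strictly dominates defend A for General Y; defend A is strictly dominated.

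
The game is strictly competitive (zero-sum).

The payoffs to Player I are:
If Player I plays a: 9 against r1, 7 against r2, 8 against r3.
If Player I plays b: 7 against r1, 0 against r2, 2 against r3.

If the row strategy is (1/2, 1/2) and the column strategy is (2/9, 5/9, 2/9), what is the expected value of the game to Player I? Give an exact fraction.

Against (2/9, 5/9, 2/9), each row's expected payoff is a: 23/3; b: 2.
Taking the (1/2, 1/2)-weighted average: (1/2)·(23/3) + (1/2)·(2) = 29/6.

29/6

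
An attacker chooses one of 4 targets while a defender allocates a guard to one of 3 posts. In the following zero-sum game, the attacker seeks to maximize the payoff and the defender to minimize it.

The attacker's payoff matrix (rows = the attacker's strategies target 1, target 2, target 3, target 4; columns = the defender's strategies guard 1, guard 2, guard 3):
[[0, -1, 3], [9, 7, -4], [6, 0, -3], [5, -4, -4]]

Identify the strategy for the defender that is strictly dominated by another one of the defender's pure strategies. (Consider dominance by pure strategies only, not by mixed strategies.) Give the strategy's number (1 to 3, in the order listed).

The defender prefers columns that give the attacker less. Compare guard 1 with guard 2: -1 < 0, 7 < 9, 0 < 6, -4 < 5.
So guard 2 strictly dominates guard 1 for the defender; guard 1 is strictly dominated.

1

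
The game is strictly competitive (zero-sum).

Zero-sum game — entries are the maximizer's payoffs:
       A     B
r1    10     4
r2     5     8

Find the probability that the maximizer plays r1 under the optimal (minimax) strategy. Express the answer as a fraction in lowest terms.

1/3

Row minima are 4 and 5, so the maximizer's maximin is 5; column maxima are 10 and 8, so the minimizer's minimax is 8. These differ, so the equilibrium is in mixed strategies.
Let the maximizer play r1 with probability p. The minimizer is indifferent when 10p + 5(1−p) = 4p + 8(1−p), giving p = 1/3.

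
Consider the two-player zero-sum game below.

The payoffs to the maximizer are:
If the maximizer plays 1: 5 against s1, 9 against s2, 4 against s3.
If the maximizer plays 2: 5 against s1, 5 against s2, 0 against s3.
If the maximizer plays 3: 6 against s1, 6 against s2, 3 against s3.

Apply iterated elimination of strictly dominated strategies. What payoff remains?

Row 2 is strictly dominated by row 3 (6>5, 6>5, 3>0); eliminate 2.
Column s1 is strictly dominated by s3 for the minimizer (4<5, 3<6); eliminate s1.
Row 3 is strictly dominated by row 1 (9>6, 4>3); eliminate 3.
Column s2 is strictly dominated by s3 for the minimizer (4<9); eliminate s2.
Only (1, s3) remains, with payoff 4.

4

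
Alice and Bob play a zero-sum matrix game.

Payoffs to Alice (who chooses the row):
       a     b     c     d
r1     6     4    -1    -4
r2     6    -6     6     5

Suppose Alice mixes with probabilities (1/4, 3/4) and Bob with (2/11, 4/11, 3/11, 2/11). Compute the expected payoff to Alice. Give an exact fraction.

65/44

Against (2/11, 4/11, 3/11, 2/11), each row's expected payoff is r1: 17/11; r2: 16/11.
Taking the (1/4, 3/4)-weighted average: (1/4)·(17/11) + (3/4)·(16/11) = 65/44.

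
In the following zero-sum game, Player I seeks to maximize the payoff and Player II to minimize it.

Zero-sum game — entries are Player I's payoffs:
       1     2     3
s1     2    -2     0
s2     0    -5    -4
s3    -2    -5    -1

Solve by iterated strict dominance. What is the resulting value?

Column 1 is strictly dominated by 2 for Player II (-2<2, -5<0, -5<-2); eliminate 1.
Column 3 is strictly dominated by 2 for Player II (-2<0, -5<-4, -5<-1); eliminate 3.
Row s2 is strictly dominated by row s1 (-2>-5); eliminate s2.
Row s3 is strictly dominated by row s1 (-2>-5); eliminate s3.
Only (s1, 2) remains, with payoff -2.

-2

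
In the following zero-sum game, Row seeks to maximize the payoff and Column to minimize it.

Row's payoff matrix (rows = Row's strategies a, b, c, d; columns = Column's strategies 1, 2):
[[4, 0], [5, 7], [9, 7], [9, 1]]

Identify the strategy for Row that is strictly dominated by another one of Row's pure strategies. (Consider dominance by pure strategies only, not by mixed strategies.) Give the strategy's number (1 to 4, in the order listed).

Compare a with b: 5 > 4, 7 > 0.
So b strictly dominates a for Row; a is strictly dominated.

1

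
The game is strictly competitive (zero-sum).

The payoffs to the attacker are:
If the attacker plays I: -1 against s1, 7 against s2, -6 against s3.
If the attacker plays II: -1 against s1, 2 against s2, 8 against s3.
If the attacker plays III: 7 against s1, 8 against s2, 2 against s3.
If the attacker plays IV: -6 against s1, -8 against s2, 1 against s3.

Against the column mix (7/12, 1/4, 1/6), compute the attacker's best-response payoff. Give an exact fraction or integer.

77/12

I: (-1)·(7/12) + (7)·(1/4) + (-6)·(1/6) = 1/6.
II: (-1)·(7/12) + (2)·(1/4) + (8)·(1/6) = 5/4.
III: (7)·(7/12) + (8)·(1/4) + (2)·(1/6) = 77/12.
IV: (-6)·(7/12) + (-8)·(1/4) + (1)·(1/6) = -16/3.
The best pure response is III with expected payoff 77/12.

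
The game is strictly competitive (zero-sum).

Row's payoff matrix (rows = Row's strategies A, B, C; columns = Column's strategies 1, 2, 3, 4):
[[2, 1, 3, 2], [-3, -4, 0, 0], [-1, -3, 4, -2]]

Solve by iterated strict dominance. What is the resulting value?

1

Row B is strictly dominated by row A (2>-3, 1>-4, 3>0, 2>0); eliminate B.
Column 3 is strictly dominated by 1 for Column (2<3, -1<4); eliminate 3.
Row C is strictly dominated by row A (2>-1, 1>-3, 2>-2); eliminate C.
Column 4 is strictly dominated by 2 for Column (1<2); eliminate 4.
Column 1 is strictly dominated by 2 for Column (1<2); eliminate 1.
Only (A, 2) remains, with payoff 1.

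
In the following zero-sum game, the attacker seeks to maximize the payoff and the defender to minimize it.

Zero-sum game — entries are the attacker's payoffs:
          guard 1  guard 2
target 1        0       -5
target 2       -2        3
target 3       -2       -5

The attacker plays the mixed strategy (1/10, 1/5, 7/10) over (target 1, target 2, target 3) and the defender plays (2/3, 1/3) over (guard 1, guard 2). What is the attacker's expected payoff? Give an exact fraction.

-7/3

Against (2/3, 1/3), each row's expected payoff is target 1: -5/3; target 2: -1/3; target 3: -3.
Taking the (1/10, 1/5, 7/10)-weighted average: (1/10)·(-5/3) + (1/5)·(-1/3) + (7/10)·(-3) = -7/3.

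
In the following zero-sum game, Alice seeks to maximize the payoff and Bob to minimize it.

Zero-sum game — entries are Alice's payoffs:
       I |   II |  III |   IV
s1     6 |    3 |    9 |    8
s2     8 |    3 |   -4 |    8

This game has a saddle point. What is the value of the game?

Row minima: 3, -4 → Alice's maximin is 3.
Column maxima: 8, 3, 9, 8 → Bob's minimax is 3.
They coincide at (s1, II), so the value is 3.

3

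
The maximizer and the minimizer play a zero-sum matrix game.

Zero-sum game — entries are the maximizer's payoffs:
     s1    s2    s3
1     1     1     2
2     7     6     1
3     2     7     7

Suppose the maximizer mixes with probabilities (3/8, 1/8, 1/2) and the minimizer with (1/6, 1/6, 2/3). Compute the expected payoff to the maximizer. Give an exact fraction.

65/16

Against (1/6, 1/6, 2/3), each row's expected payoff is 1: 5/3; 2: 17/6; 3: 37/6.
Taking the (3/8, 1/8, 1/2)-weighted average: (3/8)·(5/3) + (1/8)·(17/6) + (1/2)·(37/6) = 65/16.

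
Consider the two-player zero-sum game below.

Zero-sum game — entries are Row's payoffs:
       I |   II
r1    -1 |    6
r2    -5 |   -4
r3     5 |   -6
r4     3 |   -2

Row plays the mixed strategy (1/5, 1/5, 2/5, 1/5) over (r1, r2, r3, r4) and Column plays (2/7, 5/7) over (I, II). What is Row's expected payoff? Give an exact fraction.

Against (2/7, 5/7), each row's expected payoff is r1: 4; r2: -30/7; r3: -20/7; r4: -4/7.
Taking the (1/5, 1/5, 2/5, 1/5)-weighted average: (1/5)·(4) + (1/5)·(-30/7) + (2/5)·(-20/7) + (1/5)·(-4/7) = -46/35.

-46/35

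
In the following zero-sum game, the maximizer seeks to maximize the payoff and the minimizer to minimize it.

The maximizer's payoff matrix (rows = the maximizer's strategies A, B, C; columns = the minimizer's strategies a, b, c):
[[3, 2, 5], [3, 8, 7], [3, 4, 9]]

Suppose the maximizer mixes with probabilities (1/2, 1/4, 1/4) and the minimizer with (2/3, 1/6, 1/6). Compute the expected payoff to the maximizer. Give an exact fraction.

Against (2/3, 1/6, 1/6), each row's expected payoff is A: 19/6; B: 9/2; C: 25/6.
Taking the (1/2, 1/4, 1/4)-weighted average: (1/2)·(19/6) + (1/4)·(9/2) + (1/4)·(25/6) = 15/4.

15/4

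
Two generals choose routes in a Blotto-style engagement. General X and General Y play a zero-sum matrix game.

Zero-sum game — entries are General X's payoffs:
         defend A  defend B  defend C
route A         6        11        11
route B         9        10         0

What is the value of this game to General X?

Column defend B is strictly dominated by defend A for General Y (it gives General X more in every row).
The remaining 2×2 game on (route A, route B) × (defend A, defend C) has no saddle point. Let General X play route A with probability p; indifference gives 6p + 9(1−p) = 11p, so p = 9/14.
Similarly General Y's optimal q on defend A is 11/14, and the value is 6·(11/14) + (11)·(3/14) = 99/14.

99/14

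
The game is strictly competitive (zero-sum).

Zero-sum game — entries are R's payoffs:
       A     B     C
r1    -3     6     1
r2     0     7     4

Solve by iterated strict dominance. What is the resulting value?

0

Row r1 is strictly dominated by row r2 (0>-3, 7>6, 4>1); eliminate r1.
Column B is strictly dominated by A for C (0<7); eliminate B.
Column C is strictly dominated by A for C (0<4); eliminate C.
Only (r2, A) remains, with payoff 0.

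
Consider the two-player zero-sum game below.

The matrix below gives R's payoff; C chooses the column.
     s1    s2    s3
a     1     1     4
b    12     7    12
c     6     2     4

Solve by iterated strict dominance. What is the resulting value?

Row c is strictly dominated by row b (12>6, 7>2, 12>4); eliminate c.
Column s3 is strictly dominated by s2 for C (1<4, 7<12); eliminate s3.
Row a is strictly dominated by row b (12>1, 7>1); eliminate a.
Column s1 is strictly dominated by s2 for C (7<12); eliminate s1.
Only (b, s2) remains, with payoff 7.

7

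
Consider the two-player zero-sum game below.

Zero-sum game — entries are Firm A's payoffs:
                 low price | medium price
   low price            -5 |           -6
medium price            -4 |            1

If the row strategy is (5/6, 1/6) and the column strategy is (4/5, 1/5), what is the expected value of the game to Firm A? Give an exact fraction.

Against (4/5, 1/5), each row's expected payoff is low price: -26/5; medium price: -3.
Taking the (5/6, 1/6)-weighted average: (5/6)·(-26/5) + (1/6)·(-3) = -29/6.

-29/6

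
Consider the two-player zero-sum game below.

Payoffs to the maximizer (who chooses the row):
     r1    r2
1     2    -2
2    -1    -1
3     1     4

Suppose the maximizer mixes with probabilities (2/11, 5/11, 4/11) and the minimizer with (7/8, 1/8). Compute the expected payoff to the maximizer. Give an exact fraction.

Against (7/8, 1/8), each row's expected payoff is 1: 3/2; 2: -1; 3: 11/8.
Taking the (2/11, 5/11, 4/11)-weighted average: (2/11)·(3/2) + (5/11)·(-1) + (4/11)·(11/8) = 7/22.

7/22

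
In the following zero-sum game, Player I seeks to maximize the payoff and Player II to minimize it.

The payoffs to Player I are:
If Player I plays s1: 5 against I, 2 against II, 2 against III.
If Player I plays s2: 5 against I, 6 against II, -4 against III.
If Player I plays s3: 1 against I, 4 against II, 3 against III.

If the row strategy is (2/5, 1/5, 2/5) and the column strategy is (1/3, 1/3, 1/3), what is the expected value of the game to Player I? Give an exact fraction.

41/15

Against (1/3, 1/3, 1/3), each row's expected payoff is s1: 3; s2: 7/3; s3: 8/3.
Taking the (2/5, 1/5, 2/5)-weighted average: (2/5)·(3) + (1/5)·(7/3) + (2/5)·(8/3) = 41/15.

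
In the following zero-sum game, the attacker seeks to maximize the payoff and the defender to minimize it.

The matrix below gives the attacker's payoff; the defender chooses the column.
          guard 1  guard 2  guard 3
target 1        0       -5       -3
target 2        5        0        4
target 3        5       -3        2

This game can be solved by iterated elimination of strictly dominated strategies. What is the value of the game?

Row target 1 is strictly dominated by row target 2 (5>0, 0>-5, 4>-3); eliminate target 1.
Column guard 3 is strictly dominated by guard 2 for the defender (0<4, -3<2); eliminate guard 3.
Column guard 1 is strictly dominated by guard 2 for the defender (0<5, -3<5); eliminate guard 1.
Row target 3 is strictly dominated by row target 2 (0>-3); eliminate target 3.
Only (target 2, guard 2) remains, with payoff 0.

0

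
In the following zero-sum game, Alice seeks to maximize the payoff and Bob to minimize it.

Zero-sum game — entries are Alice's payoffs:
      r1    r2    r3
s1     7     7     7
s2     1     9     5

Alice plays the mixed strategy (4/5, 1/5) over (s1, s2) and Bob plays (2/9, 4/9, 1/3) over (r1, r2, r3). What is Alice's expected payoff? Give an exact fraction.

Against (2/9, 4/9, 1/3), each row's expected payoff is s1: 7; s2: 53/9.
Taking the (4/5, 1/5)-weighted average: (4/5)·(7) + (1/5)·(53/9) = 61/9.

61/9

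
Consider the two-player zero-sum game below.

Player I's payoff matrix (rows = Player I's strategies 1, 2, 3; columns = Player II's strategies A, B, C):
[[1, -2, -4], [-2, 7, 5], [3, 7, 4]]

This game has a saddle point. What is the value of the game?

Row minima: -4, -2, 3 → Player I's maximin is 3.
Column maxima: 3, 7, 5 → Player II's minimax is 3.
They coincide at (3, A), so the value is 3.

3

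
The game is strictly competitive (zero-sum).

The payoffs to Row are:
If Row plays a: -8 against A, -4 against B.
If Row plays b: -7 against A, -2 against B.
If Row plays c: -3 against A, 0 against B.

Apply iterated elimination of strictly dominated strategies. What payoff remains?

-3

Column B is strictly dominated by A for Column (-8<-4, -7<-2, -3<0); eliminate B.
Row b is strictly dominated by row c (-3>-7); eliminate b.
Row a is strictly dominated by row c (-3>-8); eliminate a.
Only (c, A) remains, with payoff -3.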